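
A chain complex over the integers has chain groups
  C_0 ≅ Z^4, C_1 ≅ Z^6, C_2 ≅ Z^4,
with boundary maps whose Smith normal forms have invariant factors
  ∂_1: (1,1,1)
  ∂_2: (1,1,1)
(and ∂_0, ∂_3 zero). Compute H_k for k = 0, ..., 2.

H_0 = Z,  H_1 = 0,  H_2 = Z.

H_0: b_0 = 4 − 0 − 3 = 1; torsion from ∂_1 factors > 1: none. So H_0 = Z.
H_1: b_1 = 6 − 3 − 3 = 0; torsion from ∂_2 factors > 1: none. So H_1 = 0.
H_2: b_2 = 4 − 3 − 0 = 1; torsion from ∂_3 factors > 1: none. So H_2 = Z.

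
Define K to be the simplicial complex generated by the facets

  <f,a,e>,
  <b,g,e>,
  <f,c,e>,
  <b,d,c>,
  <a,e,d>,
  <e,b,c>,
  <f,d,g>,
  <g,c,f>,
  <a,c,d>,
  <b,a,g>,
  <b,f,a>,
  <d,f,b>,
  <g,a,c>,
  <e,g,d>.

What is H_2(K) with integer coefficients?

Order the vertices as a < b < c < d < e < f < g. Listing each simplex with vertices in this order, K has dimension 2 with simplices:

  0-simplices (7): a, b, c, d, e, f, g
  1-simplices (21): ab, ac, ad, ae, af, ag, bc, bd, be, bf, bg, cd, ce, cf, cg, de, df, dg, ef, eg, fg
  2-simplices (14): abf, abg, acd, acg, ade, aef, bcd, bce, bdf, beg, cef, cfg, deg, dfg

so the chain groups are C_0 ≅ Z^7, C_1 ≅ Z^21, C_2 ≅ Z^14.

Boundary ∂_1: C_1 → C_0 sends each edge [p,q] (with p < q) to q − p. For instance
  ∂cd = d − c.
The 7×21 boundary matrix has rank 6 and Smith normal form diag(1,1,1,1,1,1).

∂_2: C_2 → C_1 sends each 2-simplex [p,q,r] to [q,r] − [p,r] + [p,q]. For instance
  ∂abf = bf − af + ab,
  ∂bcd = cd − bd + bc.
The resulting 21×14 matrix has rank 13, and its Smith normal form has invariant factors (1,1,1,1,1,1,1,1,1,1,1,1,1).

Now H_k = ker ∂_k / im ∂_{k+1}, so:

  H_2: rank ker ∂_2 − rank ∂_3 = (14 − 13) − 0 = 1, and there is no ∂_3, so H_2 = Z.

(K is a triangulation of the torus T^2.)

H_2 = Z.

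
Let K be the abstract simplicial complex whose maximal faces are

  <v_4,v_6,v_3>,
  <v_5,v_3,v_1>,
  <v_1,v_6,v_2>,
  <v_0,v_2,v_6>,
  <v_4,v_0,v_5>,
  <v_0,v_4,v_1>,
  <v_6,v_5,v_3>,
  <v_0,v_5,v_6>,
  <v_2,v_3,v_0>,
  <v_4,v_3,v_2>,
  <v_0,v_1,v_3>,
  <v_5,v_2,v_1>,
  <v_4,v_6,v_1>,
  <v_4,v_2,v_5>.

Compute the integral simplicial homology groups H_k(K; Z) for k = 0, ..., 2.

H_0 ≅ Z,  H_1 ≅ Z^2,  H_2 ≅ Z.

Order the vertices as v_0 < v_1 < v_2 < v_3 < v_4 < v_5 < v_6. Listing each simplex with vertices in this order, K has dimension 2 with simplices:

  0-simplices (7): [v_0], [v_1], [v_2], [v_3], [v_4], [v_5], [v_6]
  1-simplices (21): (21 of them)
  2-simplices (14): (14 of them)

Hence C_0 ≅ Z^7, C_1 ≅ Z^21, C_2 ≅ Z^14.

Boundary ∂_1: C_1 → C_0 is given by ∂[p,q] = [q] − [p].
The resulting 7×21 matrix has rank 6, and its Smith normal form has invariant factors (1,1,1,1,1,1).

The boundary map ∂_2: C_2 → C_1 sends each 2-simplex [p,q,r] to [q,r] − [p,r] + [p,q]. For instance
  ∂[v_0,v_2,v_3] = [v_2,v_3] − [v_0,v_3] + [v_0,v_2],
  ∂[v_0,v_5,v_6] = [v_5,v_6] − [v_0,v_6] + [v_0,v_5].
The resulting 21×14 matrix has rank 13, and its Smith normal form has invariant factors (1,1,1,1,1,1,1,1,1,1,1,1,1).

Computing H_k = (kernel of ∂_k) / (image of ∂_{k+1}):

  H_0: rank C_0 − rank ∂_1 = 7 − 6 = 1, and the invariant factors of ∂_1 are all 1, so H_0 = Z.
  H_1: rank ker ∂_1 − rank ∂_2 = (21 − 6) − 13 = 2, and the invariant factors of ∂_2 are all 1, so H_1 = Z^2.
  H_2: rank ker ∂_2 − rank ∂_3 = (14 − 13) − 0 = 1, and there is no ∂_3, so H_2 = Z.

(K is a triangulation of the torus T^2.)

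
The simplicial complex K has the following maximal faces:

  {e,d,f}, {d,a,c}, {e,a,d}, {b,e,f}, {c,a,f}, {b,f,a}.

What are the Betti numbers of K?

b_0 = 1, b_1 = 1, b_2 = 0.

Order the vertices as a < b < c < d < e < f. Listing each simplex with vertices in this order, K has dimension 2 with simplices:

  0-simplices (6): a, b, c, d, e, f
  1-simplices (12): ab, ac, ad, ae, af, be, bf, cd, cf, de, df, ef
  2-simplices (6): abf, acd, acf, ade, bef, def

Hence C_0 ≅ Z^6, C_1 ≅ Z^12, C_2 ≅ Z^6.

∂_1: C_1 → C_0 is given by ∂[p,q] = [q] − [p].
The 6×12 boundary matrix has rank 5 and Smith normal form diag(1,1,1,1,1).

Boundary ∂_2: C_2 → C_1 acts by ∂[p,q,r] = [q,r] − [p,r] + [p,q]. For instance
  ∂def = ef − df + de,
  ∂acd = cd − ad + ac.
The resulting 12×6 matrix has rank 6, and its Smith normal form has invariant factors (1,1,1,1,1,1).

Reading off H_k = ker ∂_k / im ∂_{k+1}:

  H_0: rank C_0 − rank ∂_1 = 6 − 5 = 1, and the invariant factors of ∂_1 are all 1, so H_0 = Z.
  H_1: rank ker ∂_1 − rank ∂_2 = (12 − 5) − 6 = 1, and the invariant factors of ∂_2 are all 1, so H_1 = Z.
  H_2: rank ker ∂_2 − rank ∂_3 = (6 − 6) − 0 = 0, and there is no ∂_3, so H_2 = 0.

As a check, the Euler characteristic is 6 − 12 + 6 = 0, which agrees with 1 − 1 + 0 = 0.

Hence the Betti numbers are b_0 = 1, b_1 = 1, b_2 = 0.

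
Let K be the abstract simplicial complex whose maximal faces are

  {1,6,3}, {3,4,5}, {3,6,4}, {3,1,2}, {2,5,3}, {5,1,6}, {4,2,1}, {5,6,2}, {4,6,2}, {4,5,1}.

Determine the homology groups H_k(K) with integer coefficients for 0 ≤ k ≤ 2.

H_0 ≅ Z,  H_1 ≅ Z/2,  H_2 = 0.

Fix the vertex order 1 < 2 < 3 < 4 < 5 < 6 and write every simplex with vertices in increasing order. Then dim K = 2 and the simplices of K are:

  0-simplices (6): [1], [2], [3], [4], [5], [6]
  1-simplices (15): [1,2], [1,3], [1,4], [1,5], [1,6], [2,3], [2,4], [2,5], [2,6], [3,4], [3,5], [3,6], [4,5], [4,6], [5,6]
  2-simplices (10): [1,2,3], [1,2,4], [1,3,6], [1,4,5], [1,5,6], [2,3,5], [2,4,6], [2,5,6], [3,4,5], [3,4,6]

so the chain groups are C_0 ≅ Z^6, C_1 ≅ Z^15, C_2 ≅ Z^10.

Boundary ∂_1: C_1 → C_0 is given by ∂[p,q] = [q] − [p].
This gives a 6×15 integer matrix of rank 5; reducing to Smith normal form yields diagonal entries (1,1,1,1,1).

Boundary ∂_2: C_2 → C_1 maps a triangle to the signed sum of its edges. For instance
  ∂[1,2,4] = [2,4] − [1,4] + [1,2],
  ∂[1,3,6] = [3,6] − [1,6] + [1,3].
The resulting 15×10 matrix has rank 10, and its Smith normal form has invariant factors (1,1,1,1,1,1,1,1,1,2).

Now H_k = ker ∂_k / im ∂_{k+1}, so:

  H_0: rank C_0 − rank ∂_1 = 6 − 5 = 1, and the invariant factors of ∂_1 are all 1, so H_0 = Z.
  H_1: rank ker ∂_1 − rank ∂_2 = (15 − 5) − 10 = 0, and ∂_2 has invariant factor 2 > 1, so H_1 = Z/2.
  H_2: rank ker ∂_2 − rank ∂_3 = (10 − 10) − 0 = 0, and there is no ∂_3, so H_2 = 0.

As a check, the Euler characteristic is 6 − 15 + 10 = 1, which agrees with 1 − 0 + 0 = 1.
(K is a triangulation of the real projective plane RP^2.)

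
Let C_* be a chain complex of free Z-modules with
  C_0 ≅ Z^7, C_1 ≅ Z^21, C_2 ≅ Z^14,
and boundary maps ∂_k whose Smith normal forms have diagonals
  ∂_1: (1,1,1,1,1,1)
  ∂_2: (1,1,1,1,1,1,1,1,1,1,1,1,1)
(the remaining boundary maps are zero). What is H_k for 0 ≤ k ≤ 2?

H_0: b_0 = 7 − 0 − 6 = 1; torsion from ∂_1 factors > 1: none. So H_0 = Z.
H_1: b_1 = 21 − 6 − 13 = 2; torsion from ∂_2 factors > 1: none. So H_1 = Z^2.
H_2: b_2 = 14 − 13 − 0 = 1; torsion from ∂_3 factors > 1: none. So H_2 = Z.

H_0 = Z,  H_1 = Z^2,  H_2 = Z.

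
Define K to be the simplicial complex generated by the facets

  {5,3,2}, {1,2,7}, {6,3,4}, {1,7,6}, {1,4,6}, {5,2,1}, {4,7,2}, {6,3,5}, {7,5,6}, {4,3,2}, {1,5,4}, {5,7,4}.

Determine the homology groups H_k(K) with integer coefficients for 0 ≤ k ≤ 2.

K has 7 vertices, 18 edges, 12 triangles.
rank ∂_0 = 0, rank ∂_1 = 6 ⇒ b_0 = 7 − 0 − 6 = 1; all invariant factors of ∂_1 are 1 so no torsion. So H_0 = Z.
rank ∂_1 = 6, rank ∂_2 = 12 ⇒ b_1 = 18 − 6 − 12 = 0; ∂_2 has invariant factor(s) [2] giving torsion. So H_1 = Z/2.
rank ∂_2 = 12, rank ∂_3 = 0 ⇒ b_2 = 12 − 12 − 0 = 0. So H_2 = 0.

H_0 ≅ Z,  H_1 ≅ Z/2,  H_2 = 0.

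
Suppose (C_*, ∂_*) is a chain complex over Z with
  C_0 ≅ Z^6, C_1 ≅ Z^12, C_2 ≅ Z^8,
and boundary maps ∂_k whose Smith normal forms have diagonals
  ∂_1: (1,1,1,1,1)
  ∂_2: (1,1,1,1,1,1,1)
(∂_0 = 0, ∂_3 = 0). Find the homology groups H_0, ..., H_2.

H_0 = Z,  H_1 = 0,  H_2 = Z.

H_0: b_0 = 6 − 0 − 5 = 1; torsion from ∂_1 factors > 1: none. So H_0 = Z.
H_1: b_1 = 12 − 5 − 7 = 0; torsion from ∂_2 factors > 1: none. So H_1 = 0.
H_2: b_2 = 8 − 7 − 0 = 1; torsion from ∂_3 factors > 1: none. So H_2 = Z.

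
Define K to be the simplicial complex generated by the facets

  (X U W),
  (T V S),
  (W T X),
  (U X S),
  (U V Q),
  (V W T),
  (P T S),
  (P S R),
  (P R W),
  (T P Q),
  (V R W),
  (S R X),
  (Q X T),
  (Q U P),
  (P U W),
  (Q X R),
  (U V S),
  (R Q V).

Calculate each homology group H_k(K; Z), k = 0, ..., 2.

H_0 ≅ Z,  H_1 ≅ Z^2,  H_2 ≅ Z.

Fix the vertex order P < Q < R < S < T < U < V < W < X and write every simplex with vertices in increasing order. Then dim K = 2 and the simplices of K are:

  0-simplices (9): P, Q, R, S, T, U, V, W, X
  1-simplices (27): PQ, PR, PS, PT, PU, PW, QR, QT, QU, QV, QX, RS, RV, RW, RX, ST, SU, SV, SX, TV, TW, TX, UV, UW, UX, VW, WX
  2-simplices (18): PQT, PQU, PRS, PRW, PST, PUW, QRV, QRX, QTX, QUV, RSX, RVW, STV, SUV, SUX, TVW, TWX, UWX

so the chain groups are C_0 ≅ Z^9, C_1 ≅ Z^27, C_2 ≅ Z^18.

Boundary ∂_1: C_1 → C_0 is given by ∂[p,q] = [q] − [p].
The resulting 9×27 matrix has rank 8, and its Smith normal form has invariant factors (1,1,1,1,1,1,1,1).

Boundary ∂_2: C_2 → C_1 sends each 2-simplex [p,q,r] to [q,r] − [p,r] + [p,q]. For instance
  ∂TVW = VW − TW + TV,
  ∂RVW = VW − RW + RV.
As a 27×18 matrix over Z this has rank 17, with invariant factors (1,1,1,1,1,1,1,1,1,1,1,1,1,1,1,1,1).

Computing H_k = (kernel of ∂_k) / (image of ∂_{k+1}):

  H_0: rank C_0 − rank ∂_1 = 9 − 8 = 1, and the invariant factors of ∂_1 are all 1, so H_0 = Z.
  H_1: rank ker ∂_1 − rank ∂_2 = (27 − 8) − 17 = 2, and the invariant factors of ∂_2 are all 1, so H_1 = Z^2.
  H_2: rank ker ∂_2 − rank ∂_3 = (18 − 17) − 0 = 1, and there is no ∂_3, so H_2 = Z.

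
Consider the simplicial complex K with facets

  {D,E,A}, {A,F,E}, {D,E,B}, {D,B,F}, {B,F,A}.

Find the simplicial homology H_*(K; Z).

Fix the vertex order A < B < D < E < F and write every simplex with vertices in increasing order. Then dim K = 2 and the simplices of K are:

  0-simplices (5): A, B, D, E, F
  1-simplices (10): AB, AD, AE, AF, BD, BE, BF, DE, DF, EF
  2-simplices (5): ABF, ADE, AEF, BDE, BDF

giving chain groups C_0 ≅ Z^5, C_1 ≅ Z^10, C_2 ≅ Z^5.

∂_1: C_1 → C_0 maps an edge to its endpoints' difference, ∂[p,q] = q − p. For instance
  ∂AE = E − A.
This gives a 5×10 integer matrix of rank 4; reducing to Smith normal form yields diagonal entries (1,1,1,1).

Boundary ∂_2: C_2 → C_1 acts by ∂[p,q,r] = [q,r] − [p,r] + [p,q]. For instance
  ∂ABF = BF − AF + AB,
  ∂BDE = DE − BE + BD.
The resulting 10×5 matrix has rank 5, and its Smith normal form has invariant factors (1,1,1,1,1).

Reading off H_k = ker ∂_k / im ∂_{k+1}:

  H_0: rank C_0 − rank ∂_1 = 5 − 4 = 1, and the invariant factors of ∂_1 are all 1, so H_0 ≅ Z.
  H_1: rank ker ∂_1 − rank ∂_2 = (10 − 4) − 5 = 1, and the invariant factors of ∂_2 are all 1, so H_1 ≅ Z.
  H_2: rank ker ∂_2 − rank ∂_3 = (5 − 5) − 0 = 0, and there is no ∂_3, so H_2 ≅ 0.

(K is a triangulation of the Möbius band.)

H_0 ≅ Z,  H_1 ≅ Z,  H_2 = 0.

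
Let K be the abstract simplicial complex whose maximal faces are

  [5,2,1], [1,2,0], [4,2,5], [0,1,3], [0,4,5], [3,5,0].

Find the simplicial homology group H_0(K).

Order the vertices as 0 < 1 < 2 < 3 < 4 < 5. Listing each simplex with vertices in this order, K has dimension 2 with simplices:

  0-simplices (6): [0], [1], [2], [3], [4], [5]
  1-simplices (12): [0,1], [0,2], [0,3], [0,4], [0,5], [1,2], [1,3], [1,5], [2,4], [2,5], [3,5], [4,5]
  2-simplices (6): [0,1,2], [0,1,3], [0,3,5], [0,4,5], [1,2,5], [2,4,5]

so the chain groups are C_0 ≅ Z^6, C_1 ≅ Z^12, C_2 ≅ Z^6.

∂_1: C_1 → C_0 maps an edge to its endpoints' difference, ∂[p,q] = q − p. For instance
  ∂[2,5] = [5] − [2].
As a 6×12 matrix over Z this has rank 5, with invariant factors (1,1,1,1,1).

∂_2: C_2 → C_1 maps a triangle to the signed sum of its edges. For instance
  ∂[0,1,3] = [1,3] − [0,3] + [0,1],
  ∂[0,4,5] = [4,5] − [0,5] + [0,4].
The resulting 12×6 matrix has rank 6, and its Smith normal form has invariant factors (1,1,1,1,1,1).

Reading off H_k = ker ∂_k / im ∂_{k+1}:

  H_0: rank C_0 − rank ∂_1 = 6 − 5 = 1, and the invariant factors of ∂_1 are all 1, so H_0 = Z.

H_0 ≅ Z.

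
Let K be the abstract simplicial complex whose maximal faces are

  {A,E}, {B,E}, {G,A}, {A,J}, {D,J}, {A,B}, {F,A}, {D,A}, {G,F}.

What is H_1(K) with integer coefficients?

Order the vertices as A < B < D < E < F < G < J. Listing each simplex with vertices in this order, K has dimension 1 with simplices:

  0-simplices (7): A, B, D, E, F, G, J
  1-simplices (9): AB, AD, AE, AF, AG, AJ, BE, DJ, FG

so the chain groups are C_0 ≅ Z^7, C_1 ≅ Z^9.

Boundary ∂_1: C_1 → C_0 is given by ∂[p,q] = [q] − [p]. For instance
  ∂DJ = J − D.
As a 7×9 matrix over Z this has rank 6, with invariant factors (1,1,1,1,1,1).

From H_k ≅ ker(∂_k) / im(∂_{k+1}) we obtain:

  H_1: rank ker ∂_1 − rank ∂_2 = (9 − 6) − 0 = 3, and there is no ∂_2, so H_1 ≅ Z^3.

H_1 ≅ Z^3.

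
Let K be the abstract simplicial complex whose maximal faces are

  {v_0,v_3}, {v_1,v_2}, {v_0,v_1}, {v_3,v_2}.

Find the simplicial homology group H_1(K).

H_1 ≅ Z.

Take the total order v_0 < v_1 < v_2 < v_3 on the vertex set. Then K (dimension 1) consists of the simplices:

  0-simplices (4): [v_0], [v_1], [v_2], [v_3]
  1-simplices (4): [v_0,v_1], [v_0,v_3], [v_1,v_2], [v_2,v_3]

giving chain groups C_0 ≅ Z^4, C_1 ≅ Z^4.

The boundary map ∂_1: C_1 → C_0 maps an edge to its endpoints' difference, ∂[p,q] = q − p.
As a 4×4 matrix over Z this has rank 3, with invariant factors (1,1,1).

Reading off H_k = ker ∂_k / im ∂_{k+1}:

  H_1: rank ker ∂_1 − rank ∂_2 = (4 − 3) − 0 = 1, and there is no ∂_2, so H_1 ≅ Z.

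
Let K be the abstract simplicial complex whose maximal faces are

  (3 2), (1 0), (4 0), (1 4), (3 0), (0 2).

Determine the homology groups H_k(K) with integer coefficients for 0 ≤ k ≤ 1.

Fix the vertex order 0 < 1 < 2 < 3 < 4 and write every simplex with vertices in increasing order. Then dim K = 1 and the simplices of K are:

  0-simplices (5): [0], [1], [2], [3], [4]
  1-simplices (6): [0,1], [0,2], [0,3], [0,4], [1,4], [2,3]

giving chain groups C_0 ≅ Z^5, C_1 ≅ Z^6.

The boundary map ∂_1: C_1 → C_0 sends each edge [p,q] (with p < q) to q − p.
The 5×6 boundary matrix has rank 4 and Smith normal form diag(1,1,1,1).

Computing H_k = (kernel of ∂_k) / (image of ∂_{k+1}):

  H_0: rank C_0 − rank ∂_1 = 5 − 4 = 1, and the invariant factors of ∂_1 are all 1, so H_0 ≅ Z.
  H_1: rank ker ∂_1 − rank ∂_2 = (6 − 4) − 0 = 2, and there is no ∂_2, so H_1 ≅ Z^2.

H_0 = Z,  H_1 = Z^2.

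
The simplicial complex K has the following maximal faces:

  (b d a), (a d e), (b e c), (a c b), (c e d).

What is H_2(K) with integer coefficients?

Fix the vertex order a < b < c < d < e and write every simplex with vertices in increasing order. Then dim K = 2 and the simplices of K are:

  0-simplices (5): a, b, c, d, e
  1-simplices (10): ab, ac, ad, ae, bc, bd, be, cd, ce, de
  2-simplices (5): abc, abd, ade, bce, cde

giving chain groups C_0 ≅ Z^5, C_1 ≅ Z^10, C_2 ≅ Z^5.

The boundary map ∂_1: C_1 → C_0 sends each edge [p,q] (with p < q) to q − p. For instance
  ∂be = e − b.
As a 5×10 matrix over Z this has rank 4, with invariant factors (1,1,1,1).

Boundary ∂_2: C_2 → C_1 acts by ∂[p,q,r] = [q,r] − [p,r] + [p,q]. For instance
  ∂cde = de − ce + cd,
  ∂abc = bc − ac + ab.
As a 10×5 matrix over Z this has rank 5, with invariant factors (1,1,1,1,1).

Now H_k = ker ∂_k / im ∂_{k+1}, so:

  H_2: rank ker ∂_2 − rank ∂_3 = (5 − 5) − 0 = 0, and there is no ∂_3, so H_2 = 0.

H_2 = 0.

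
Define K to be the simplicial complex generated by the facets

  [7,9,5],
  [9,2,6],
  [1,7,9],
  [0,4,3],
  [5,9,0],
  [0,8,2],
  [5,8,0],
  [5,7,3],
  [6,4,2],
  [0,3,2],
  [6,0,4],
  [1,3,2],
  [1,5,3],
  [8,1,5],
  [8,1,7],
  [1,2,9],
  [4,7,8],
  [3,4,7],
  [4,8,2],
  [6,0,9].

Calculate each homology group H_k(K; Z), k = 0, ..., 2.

Fix the vertex order 0 < 1 < 2 < 3 < 4 < 5 < 6 < 7 < 8 < 9 and write every simplex with vertices in increasing order. Then dim K = 2 and the simplices of K are:

  0-simplices (10): [0], [1], [2], [3], [4], [5], [6], [7], [8], [9]
  1-simplices (30): (30 of them)
  2-simplices (20): (20 of them)

so the chain groups are C_0 ≅ Z^10, C_1 ≅ Z^30, C_2 ≅ Z^20.

∂_1: C_1 → C_0 sends each edge [p,q] (with p < q) to q − p. For instance
  ∂[2,8] = [8] − [2].
As a 10×30 matrix over Z this has rank 9, with invariant factors (1,1,1,1,1,1,1,1,1).

Boundary ∂_2: C_2 → C_1 maps a triangle to the signed sum of its edges. For instance
  ∂[0,4,6] = [4,6] − [0,6] + [0,4],
  ∂[2,6,9] = [6,9] − [2,9] + [2,6].
The resulting 30×20 matrix has rank 20, and its Smith normal form has invariant factors (1,1,1,1,1,1,1,1,1,1,1,1,1,1,1,1,1,1,1,2).

From H_k ≅ ker(∂_k) / im(∂_{k+1}) we obtain:

  H_0: rank C_0 − rank ∂_1 = 10 − 9 = 1, and the invariant factors of ∂_1 are all 1, so H_0 = Z.
  H_1: rank ker ∂_1 − rank ∂_2 = (30 − 9) − 20 = 1, and ∂_2 has invariant factor 2 > 1, so H_1 = Z ⊕ Z_2.
  H_2: rank ker ∂_2 − rank ∂_3 = (20 − 20) − 0 = 0, and there is no ∂_3, so H_2 = 0.

H_0 = Z,  H_1 = Z ⊕ Z_2,  H_2 = 0.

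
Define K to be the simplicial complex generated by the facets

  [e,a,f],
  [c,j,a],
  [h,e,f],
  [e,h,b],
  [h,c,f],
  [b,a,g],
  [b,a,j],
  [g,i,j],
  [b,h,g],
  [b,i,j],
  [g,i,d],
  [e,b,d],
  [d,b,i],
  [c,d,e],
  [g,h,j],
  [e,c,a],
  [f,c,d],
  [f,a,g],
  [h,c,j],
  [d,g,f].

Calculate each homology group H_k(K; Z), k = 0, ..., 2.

Fix the vertex order a < b < c < d < e < f < g < h < i < j and write every simplex with vertices in increasing order. Then dim K = 2 and the simplices of K are:

  0-simplices (10): a, b, c, d, e, f, g, h, i, j
  1-simplices (30): ab, ac, ae, af, ag, aj, bd, be, bg, bh, bi, bj, cd, ce, cf, ch, cj, de, df, dg, di, ef, eh, fg, fh, gh, gi, gj, hj, ij
  2-simplices (20): abg, abj, ace, acj, aef, afg, bde, bdi, beh, bgh, bij, cde, cdf, cfh, chj, dfg, dgi, efh, ghj, gij

Hence C_0 ≅ Z^10, C_1 ≅ Z^30, C_2 ≅ Z^20.

Boundary ∂_1: C_1 → C_0 maps an edge to its endpoints' difference, ∂[p,q] = q − p.
This gives a 10×30 integer matrix of rank 9; reducing to Smith normal form yields diagonal entries (1,1,1,1,1,1,1,1,1).

Boundary ∂_2: C_2 → C_1 acts by ∂[p,q,r] = [q,r] − [p,r] + [p,q]. For instance
  ∂chj = hj − cj + ch,
  ∂acj = cj − aj + ac.
The 30×20 boundary matrix has rank 20 and Smith normal form diag(1,1,1,1,1,1,1,1,1,1,1,1,1,1,1,1,1,1,1,2).

Reading off H_k = ker ∂_k / im ∂_{k+1}:

  H_0: rank C_0 − rank ∂_1 = 10 − 9 = 1, and the invariant factors of ∂_1 are all 1, so H_0 = Z.
  H_1: rank ker ∂_1 − rank ∂_2 = (30 − 9) − 20 = 1, and ∂_2 has invariant factor 2 > 1, so H_1 = Z ⊕ Z/2Z.
  H_2: rank ker ∂_2 − rank ∂_3 = (20 − 20) − 0 = 0, and there is no ∂_3, so H_2 = 0.

(K is a triangulation of the Klein bottle.)

H_0 = Z,  H_1 = Z ⊕ Z/2Z,  H_2 = 0.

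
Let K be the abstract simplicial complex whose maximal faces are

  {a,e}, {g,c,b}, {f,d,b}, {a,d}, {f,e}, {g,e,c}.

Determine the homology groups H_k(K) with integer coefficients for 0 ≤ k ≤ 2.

Order the vertices as a < b < c < d < e < f < g. Listing each simplex with vertices in this order, K has dimension 2 with simplices:

  0-simplices (7): a, b, c, d, e, f, g
  1-simplices (11): ad, ae, bc, bd, bf, bg, ce, cg, df, ef, eg
  2-simplices (3): bcg, bdf, ceg

giving chain groups C_0 ≅ Z^7, C_1 ≅ Z^11, C_2 ≅ Z^3.

Boundary ∂_1: C_1 → C_0 sends each edge [p,q] (with p < q) to q − p. For instance
  ∂bg = g − b.
This gives a 7×11 integer matrix of rank 6; reducing to Smith normal form yields diagonal entries (1,1,1,1,1,1).

The boundary map ∂_2: C_2 → C_1 sends each 2-simplex [p,q,r] to [q,r] − [p,r] + [p,q]. For instance
  ∂bcg = cg − bg + bc,
  ∂ceg = eg − cg + ce.
As a 11×3 matrix over Z this has rank 3, with invariant factors (1,1,1).

From H_k ≅ ker(∂_k) / im(∂_{k+1}) we obtain:

  H_0: rank C_0 − rank ∂_1 = 7 − 6 = 1, and the invariant factors of ∂_1 are all 1, so H_0 ≅ Z.
  H_1: rank ker ∂_1 − rank ∂_2 = (11 − 6) − 3 = 2, and the invariant factors of ∂_2 are all 1, so H_1 ≅ Z^2.
  H_2: rank ker ∂_2 − rank ∂_3 = (3 − 3) − 0 = 0, and there is no ∂_3, so H_2 ≅ 0.

H_0 = Z,  H_1 = Z^2,  H_2 = 0.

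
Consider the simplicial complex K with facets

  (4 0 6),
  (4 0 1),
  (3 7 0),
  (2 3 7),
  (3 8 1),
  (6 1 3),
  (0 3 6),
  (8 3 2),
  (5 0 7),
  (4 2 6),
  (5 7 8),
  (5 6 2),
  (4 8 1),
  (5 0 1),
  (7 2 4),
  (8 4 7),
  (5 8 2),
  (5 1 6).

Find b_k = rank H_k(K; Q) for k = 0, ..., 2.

Fix the vertex order 0 < 1 < 2 < 3 < 4 < 5 < 6 < 7 < 8 and write every simplex with vertices in increasing order. Then dim K = 2 and the simplices of K are:

  0-simplices (9): [0], [1], [2], [3], [4], [5], [6], [7], [8]
  1-simplices (27): (27 of them)
  2-simplices (18): [0,1,4], [0,1,5], [0,3,6], [0,3,7], [0,4,6], [0,5,7], [1,3,6], [1,3,8], [1,4,8], [1,5,6], [2,3,7], [2,3,8], [2,4,6], [2,4,7], [2,5,6], [2,5,8], [4,7,8], [5,7,8]

so the chain groups are C_0 ≅ Z^9, C_1 ≅ Z^27, C_2 ≅ Z^18.

∂_1: C_1 → C_0 is given by ∂[p,q] = [q] − [p]. For instance
  ∂[0,6] = [6] − [0].
As a 9×27 matrix over Z this has rank 8, with invariant factors (1,1,1,1,1,1,1,1).

∂_2: C_2 → C_1 acts by ∂[p,q,r] = [q,r] − [p,r] + [p,q]. For instance
  ∂[1,3,6] = [3,6] − [1,6] + [1,3],
  ∂[1,4,8] = [4,8] − [1,8] + [1,4].
The resulting 27×18 matrix has rank 18, and its Smith normal form has invariant factors (1,1,1,1,1,1,1,1,1,1,1,1,1,1,1,1,1,2).

From H_k ≅ ker(∂_k) / im(∂_{k+1}) we obtain:

  H_0: rank C_0 − rank ∂_1 = 9 − 8 = 1, and the invariant factors of ∂_1 are all 1, so H_0 = Z.
  H_1: rank ker ∂_1 − rank ∂_2 = (27 − 8) − 18 = 1, and ∂_2 has invariant factor 2 > 1, so H_1 = Z ⊕ Z/2Z.
  H_2: rank ker ∂_2 − rank ∂_3 = (18 − 18) − 0 = 0, and there is no ∂_3, so H_2 = 0.

As a check, the Euler characteristic is 9 − 27 + 18 = 0, which agrees with 1 − 1 + 0 = 0.

Hence the Betti numbers are b_0 = 1, b_1 = 1, b_2 = 0.

b_0 = 1, b_1 = 1, b_2 = 0.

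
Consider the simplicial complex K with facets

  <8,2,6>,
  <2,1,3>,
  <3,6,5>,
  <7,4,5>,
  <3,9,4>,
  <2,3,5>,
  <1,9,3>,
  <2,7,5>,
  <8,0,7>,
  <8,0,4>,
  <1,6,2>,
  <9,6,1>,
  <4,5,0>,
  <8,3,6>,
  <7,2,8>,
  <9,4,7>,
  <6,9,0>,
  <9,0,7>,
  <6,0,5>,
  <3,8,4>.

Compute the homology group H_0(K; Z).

K has 10 vertices, 30 edges, 20 triangles.
rank ∂_0 = 0, rank ∂_1 = 9 ⇒ b_0 = 10 − 0 − 9 = 1; all invariant factors of ∂_1 are 1 so no torsion. So H_0 = Z.

H_0 = Z.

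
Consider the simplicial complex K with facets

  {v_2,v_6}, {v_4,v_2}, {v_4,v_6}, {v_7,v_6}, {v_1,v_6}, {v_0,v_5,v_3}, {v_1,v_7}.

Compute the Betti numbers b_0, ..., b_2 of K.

We work with the vertex ordering v_0 < v_1 < v_2 < v_3 < v_4 < v_5 < v_6 < v_7. The simplices of K, each written with vertices in increasing order, are:

  0-simplices (8): [v_0], [v_1], [v_2], [v_3], [v_4], [v_5], [v_6], [v_7]
  1-simplices (9): [v_0,v_3], [v_0,v_5], [v_1,v_6], [v_1,v_7], [v_2,v_4], [v_2,v_6], [v_3,v_5], [v_4,v_6], [v_6,v_7]
  2-simplices (1): [v_0,v_3,v_5]

Hence C_0 ≅ Z^8, C_1 ≅ Z^9, C_2 ≅ Z^1.

∂_1: C_1 → C_0 is given by ∂[p,q] = [q] − [p]. For instance
  ∂[v_2,v_4] = [v_4] − [v_2].
The 8×9 boundary matrix has rank 6 and Smith normal form diag(1,1,1,1,1,1).

The boundary map ∂_2: C_2 → C_1 sends each 2-simplex [p,q,r] to [q,r] − [p,r] + [p,q]. For instance
  ∂[v_0,v_3,v_5] = [v_3,v_5] − [v_0,v_5] + [v_0,v_3].
This gives a 9×1 integer matrix of rank 1; reducing to Smith normal form yields diagonal entries (1).

Computing H_k = (kernel of ∂_k) / (image of ∂_{k+1}):

  H_0: rank C_0 − rank ∂_1 = 8 − 6 = 2, and the invariant factors of ∂_1 are all 1, so H_0 ≅ Z^2.
  H_1: rank ker ∂_1 − rank ∂_2 = (9 − 6) − 1 = 2, and the invariant factors of ∂_2 are all 1, so H_1 ≅ Z^2.
  H_2: rank ker ∂_2 − rank ∂_3 = (1 − 1) − 0 = 0, and there is no ∂_3, so H_2 ≅ 0.

As a check, the Euler characteristic is 8 − 9 + 1 = 0, which agrees with 2 − 2 + 0 = 0.

Hence the Betti numbers are b_0 = 2, b_1 = 2, b_2 = 0.

b_0 = 2, b_1 = 2, b_2 = 0.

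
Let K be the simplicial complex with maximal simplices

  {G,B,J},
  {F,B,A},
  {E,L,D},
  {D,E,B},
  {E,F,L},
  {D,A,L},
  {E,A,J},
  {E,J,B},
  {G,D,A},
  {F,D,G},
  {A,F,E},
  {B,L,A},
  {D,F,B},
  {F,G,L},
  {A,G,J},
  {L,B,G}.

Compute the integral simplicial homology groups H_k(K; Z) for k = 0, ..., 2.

We work with the vertex ordering A < B < D < E < F < G < J < L. The simplices of K, each written with vertices in increasing order, are:

  0-simplices (8): A, B, D, E, F, G, J, L
  1-simplices (24): AB, AD, AE, AF, AG, AJ, AL, BD, BE, BF, BG, BJ, BL, DE, DF, DG, DL, EF, EJ, EL, FG, FL, GJ, GL
  2-simplices (16): ABF, ABL, ADG, ADL, AEF, AEJ, AGJ, BDE, BDF, BEJ, BGJ, BGL, DEL, DFG, EFL, FGL

Hence C_0 ≅ Z^8, C_1 ≅ Z^24, C_2 ≅ Z^16.

∂_1: C_1 → C_0 maps an edge to its endpoints' difference, ∂[p,q] = q − p. For instance
  ∂AL = L − A.
This gives a 8×24 integer matrix of rank 7; reducing to Smith normal form yields diagonal entries (1,1,1,1,1,1,1).

The boundary map ∂_2: C_2 → C_1 sends each 2-simplex [p,q,r] to [q,r] − [p,r] + [p,q]. For instance
  ∂FGL = GL − FL + FG,
  ∂DEL = EL − DL + DE.
This gives a 24×16 integer matrix of rank 15; reducing to Smith normal form yields diagonal entries (1,1,1,1,1,1,1,1,1,1,1,1,1,1,1).

Reading off H_k = ker ∂_k / im ∂_{k+1}:

  H_0: rank C_0 − rank ∂_1 = 8 − 7 = 1, and the invariant factors of ∂_1 are all 1, so H_0 ≅ Z.
  H_1: rank ker ∂_1 − rank ∂_2 = (24 − 7) − 15 = 2, and the invariant factors of ∂_2 are all 1, so H_1 ≅ Z^2.
  H_2: rank ker ∂_2 − rank ∂_3 = (16 − 15) − 0 = 1, and there is no ∂_3, so H_2 ≅ Z.

H_0 ≅ Z,  H_1 ≅ Z^2,  H_2 ≅ Z.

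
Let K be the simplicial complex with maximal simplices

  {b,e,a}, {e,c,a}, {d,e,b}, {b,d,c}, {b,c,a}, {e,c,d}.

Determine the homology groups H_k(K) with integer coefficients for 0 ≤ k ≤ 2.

Fix the vertex order a < b < c < d < e and write every simplex with vertices in increasing order. Then dim K = 2 and the simplices of K are:

  0-simplices (5): a, b, c, d, e
  1-simplices (9): ab, ac, ae, bc, bd, be, cd, ce, de
  2-simplices (6): abc, abe, ace, bcd, bde, cde

giving chain groups C_0 ≅ Z^5, C_1 ≅ Z^9, C_2 ≅ Z^6.

Boundary ∂_1: C_1 → C_0 maps an edge to its endpoints' difference, ∂[p,q] = q − p. For instance
  ∂ab = b − a.
The resulting 5×9 matrix has rank 4, and its Smith normal form has invariant factors (1,1,1,1).

∂_2: C_2 → C_1 maps a triangle to the signed sum of its edges. For instance
  ∂cde = de − ce + cd,
  ∂ace = ce − ae + ac.
The resulting 9×6 matrix has rank 5, and its Smith normal form has invariant factors (1,1,1,1,1).

Now H_k = ker ∂_k / im ∂_{k+1}, so:

  H_0: rank C_0 − rank ∂_1 = 5 − 4 = 1, and the invariant factors of ∂_1 are all 1, so H_0 ≅ Z.
  H_1: rank ker ∂_1 − rank ∂_2 = (9 − 4) − 5 = 0, and the invariant factors of ∂_2 are all 1, so H_1 ≅ 0.
  H_2: rank ker ∂_2 − rank ∂_3 = (6 − 5) − 0 = 1, and there is no ∂_3, so H_2 ≅ Z.

(K is a triangulation of the 2-sphere S^2.)

H_0 = Z,  H_1 = 0,  H_2 = Z.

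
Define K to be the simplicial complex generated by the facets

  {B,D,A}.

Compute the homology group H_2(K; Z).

H_2 = 0.

K has 3 vertices, 3 edges, 1 triangle.
rank ∂_2 = 1, rank ∂_3 = 0 ⇒ b_2 = 1 − 1 − 0 = 0. So H_2 = 0.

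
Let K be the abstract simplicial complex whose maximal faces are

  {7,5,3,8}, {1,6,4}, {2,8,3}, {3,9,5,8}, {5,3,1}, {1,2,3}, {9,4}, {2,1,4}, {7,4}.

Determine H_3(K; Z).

H_3 = 0.

Fix the vertex order 1 < 2 < 3 < 4 < 5 < 6 < 7 < 8 < 9 and write every simplex with vertices in increasing order. Then dim K = 3 and the simplices of K are:

  0-simplices (9): [1], [2], [3], [4], [5], [6], [7], [8], [9]
  1-simplices (20): [1,2], [1,3], [1,4], [1,5], [1,6], [2,3], [2,4], [2,8], [3,5], [3,7], [3,8], [3,9], [4,6], [4,7], [4,9], [5,7], [5,8], [5,9], [7,8], [8,9]
  2-simplices (12): [1,2,3], [1,2,4], [1,3,5], [1,4,6], [2,3,8], [3,5,7], [3,5,8], [3,5,9], [3,7,8], [3,8,9], [5,7,8], [5,8,9]
  3-simplices (2): [3,5,7,8], [3,5,8,9]

giving chain groups C_0 ≅ Z^9, C_1 ≅ Z^20, C_2 ≅ Z^12, C_3 ≅ Z^2.

The boundary map ∂_1: C_1 → C_0 maps an edge to its endpoints' difference, ∂[p,q] = q − p.
As a 9×20 matrix over Z this has rank 8, with invariant factors (1,1,1,1,1,1,1,1).

Boundary ∂_2: C_2 → C_1 maps a triangle to the signed sum of its edges. For instance
  ∂[3,7,8] = [7,8] − [3,8] + [3,7],
  ∂[3,5,8] = [5,8] − [3,8] + [3,5].
This gives a 20×12 integer matrix of rank 10; reducing to Smith normal form yields diagonal entries (1,1,1,1,1,1,1,1,1,1).

Boundary ∂_3: C_3 → C_2 sends each 3-simplex σ to the alternating sum Σ_i (−1)^i (σ with its i-th vertex removed). For instance
  ∂[3,5,7,8] = [5,7,8] − [3,7,8] + [3,5,8] − [3,5,7],
  ∂[3,5,8,9] = [5,8,9] − [3,8,9] + [3,5,9] − [3,5,8].
As a 12×2 matrix over Z this has rank 2, with invariant factors (1,1).

Now H_k = ker ∂_k / im ∂_{k+1}, so:

  H_3: rank ker ∂_3 − rank ∂_4 = (2 − 2) − 0 = 0, and there is no ∂_4, so H_3 = 0.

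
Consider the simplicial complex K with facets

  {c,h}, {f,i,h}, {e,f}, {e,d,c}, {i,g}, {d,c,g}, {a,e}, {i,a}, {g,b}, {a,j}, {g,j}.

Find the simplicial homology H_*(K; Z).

Take the total order a < b < c < d < e < f < g < h < i < j on the vertex set. Then K (dimension 2) consists of the simplices:

  0-simplices (10): a, b, c, d, e, f, g, h, i, j
  1-simplices (16): ae, ai, aj, bg, cd, ce, cg, ch, de, dg, ef, fh, fi, gi, gj, hi
  2-simplices (3): cde, cdg, fhi

giving chain groups C_0 ≅ Z^10, C_1 ≅ Z^16, C_2 ≅ Z^3.

The boundary map ∂_1: C_1 → C_0 is given by ∂[p,q] = [q] − [p]. For instance
  ∂gj = j − g.
The resulting 10×16 matrix has rank 9, and its Smith normal form has invariant factors (1,1,1,1,1,1,1,1,1).

∂_2: C_2 → C_1 sends each 2-simplex [p,q,r] to [q,r] − [p,r] + [p,q]. For instance
  ∂fhi = hi − fi + fh,
  ∂cdg = dg − cg + cd.
The 16×3 boundary matrix has rank 3 and Smith normal form diag(1,1,1).

Now H_k = ker ∂_k / im ∂_{k+1}, so:

  H_0: rank C_0 − rank ∂_1 = 10 − 9 = 1, and the invariant factors of ∂_1 are all 1, so H_0 = Z.
  H_1: rank ker ∂_1 − rank ∂_2 = (16 − 9) − 3 = 4, and the invariant factors of ∂_2 are all 1, so H_1 = Z^4.
  H_2: rank ker ∂_2 − rank ∂_3 = (3 − 3) − 0 = 0, and there is no ∂_3, so H_2 = 0.

As a check, the Euler characteristic is 10 − 16 + 3 = -3, which agrees with 1 − 4 + 0 = -3.

H_0 ≅ Z,  H_1 ≅ Z^4,  H_2 = 0.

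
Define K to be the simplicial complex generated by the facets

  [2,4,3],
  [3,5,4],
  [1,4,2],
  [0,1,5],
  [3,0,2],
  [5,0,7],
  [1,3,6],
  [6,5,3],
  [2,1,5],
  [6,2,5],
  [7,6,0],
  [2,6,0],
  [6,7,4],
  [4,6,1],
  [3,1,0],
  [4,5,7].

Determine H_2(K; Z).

Fix the vertex order 0 < 1 < 2 < 3 < 4 < 5 < 6 < 7 and write every simplex with vertices in increasing order. Then dim K = 2 and the simplices of K are:

  0-simplices (8): [0], [1], [2], [3], [4], [5], [6], [7]
  1-simplices (24): (24 of them)
  2-simplices (16): [0,1,3], [0,1,5], [0,2,3], [0,2,6], [0,5,7], [0,6,7], [1,2,4], [1,2,5], [1,3,6], [1,4,6], [2,3,4], [2,5,6], [3,4,5], [3,5,6], [4,5,7], [4,6,7]

giving chain groups C_0 ≅ Z^8, C_1 ≅ Z^24, C_2 ≅ Z^16.

The boundary map ∂_1: C_1 → C_0 sends each edge [p,q] (with p < q) to q − p. For instance
  ∂[2,5] = [5] − [2].
As a 8×24 matrix over Z this has rank 7, with invariant factors (1,1,1,1,1,1,1).

∂_2: C_2 → C_1 maps a triangle to the signed sum of its edges. For instance
  ∂[0,6,7] = [6,7] − [0,7] + [0,6],
  ∂[1,3,6] = [3,6] − [1,6] + [1,3].
This gives a 24×16 integer matrix of rank 15; reducing to Smith normal form yields diagonal entries (1,1,1,1,1,1,1,1,1,1,1,1,1,1,1).

From H_k ≅ ker(∂_k) / im(∂_{k+1}) we obtain:

  H_2: rank ker ∂_2 − rank ∂_3 = (16 − 15) − 0 = 1, and there is no ∂_3, so H_2 ≅ Z.

(K is a triangulation of the torus T^2.)

H_2 = Z.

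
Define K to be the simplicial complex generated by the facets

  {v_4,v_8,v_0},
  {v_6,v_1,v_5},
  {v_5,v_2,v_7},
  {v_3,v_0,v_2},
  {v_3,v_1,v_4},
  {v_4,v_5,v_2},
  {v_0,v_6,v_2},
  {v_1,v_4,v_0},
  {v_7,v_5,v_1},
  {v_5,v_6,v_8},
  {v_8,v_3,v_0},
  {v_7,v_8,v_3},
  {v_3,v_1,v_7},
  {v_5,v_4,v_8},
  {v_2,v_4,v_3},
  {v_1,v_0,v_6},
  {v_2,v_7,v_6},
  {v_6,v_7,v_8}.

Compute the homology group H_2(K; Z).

H_2 ≅ 0.

Fix the vertex order v_0 < v_1 < v_2 < v_3 < v_4 < v_5 < v_6 < v_7 < v_8 and write every simplex with vertices in increasing order. Then dim K = 2 and the simplices of K are:

  0-simplices (9): [v_0], [v_1], [v_2], [v_3], [v_4], [v_5], [v_6], [v_7], [v_8]
  1-simplices (27): (27 of them)
  2-simplices (18): (18 of them)

Hence C_0 ≅ Z^9, C_1 ≅ Z^27, C_2 ≅ Z^18.

∂_1: C_1 → C_0 sends each edge [p,q] (with p < q) to q − p. For instance
  ∂[v_0,v_8] = [v_8] − [v_0].
This gives a 9×27 integer matrix of rank 8; reducing to Smith normal form yields diagonal entries (1,1,1,1,1,1,1,1).

Boundary ∂_2: C_2 → C_1 sends each 2-simplex [p,q,r] to [q,r] − [p,r] + [p,q]. For instance
  ∂[v_0,v_3,v_8] = [v_3,v_8] − [v_0,v_8] + [v_0,v_3],
  ∂[v_0,v_2,v_6] = [v_2,v_6] − [v_0,v_6] + [v_0,v_2].
As a 27×18 matrix over Z this has rank 18, with invariant factors (1,1,1,1,1,1,1,1,1,1,1,1,1,1,1,1,1,2).

Computing H_k = (kernel of ∂_k) / (image of ∂_{k+1}):

  H_2: rank ker ∂_2 − rank ∂_3 = (18 − 18) − 0 = 0, and there is no ∂_3, so H_2 ≅ 0.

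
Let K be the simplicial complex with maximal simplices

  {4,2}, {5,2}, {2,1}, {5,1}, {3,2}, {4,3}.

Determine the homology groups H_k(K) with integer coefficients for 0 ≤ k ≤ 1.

H_0 = Z,  H_1 = Z^2.

Fix the vertex order 1 < 2 < 3 < 4 < 5 and write every simplex with vertices in increasing order. Then dim K = 1 and the simplices of K are:

  0-simplices (5): [1], [2], [3], [4], [5]
  1-simplices (6): [1,2], [1,5], [2,3], [2,4], [2,5], [3,4]

giving chain groups C_0 ≅ Z^5, C_1 ≅ Z^6.

∂_1: C_1 → C_0 is given by ∂[p,q] = [q] − [p].
The 5×6 boundary matrix has rank 4 and Smith normal form diag(1,1,1,1).

Reading off H_k = ker ∂_k / im ∂_{k+1}:

  H_0: rank C_0 − rank ∂_1 = 5 − 4 = 1, and the invariant factors of ∂_1 are all 1, so H_0 ≅ Z.
  H_1: rank ker ∂_1 − rank ∂_2 = (6 − 4) − 0 = 2, and there is no ∂_2, so H_1 ≅ Z^2.

As a check, the Euler characteristic is 5 − 6 = -1, which agrees with 1 − 2 = -1.
(K is a triangulation of a wedge of 2 circles.)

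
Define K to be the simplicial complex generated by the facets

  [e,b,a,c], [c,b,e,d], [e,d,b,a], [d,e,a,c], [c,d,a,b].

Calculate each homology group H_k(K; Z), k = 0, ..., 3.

H_0 = Z,  H_1 = 0,  H_2 = 0,  H_3 = Z.

K has 5 vertices, 10 edges, 10 triangles, 5 3-simplices.
rank ∂_0 = 0, rank ∂_1 = 4 ⇒ b_0 = 5 − 0 − 4 = 1; all invariant factors of ∂_1 are 1 so no torsion. So H_0 ≅ Z.
rank ∂_1 = 4, rank ∂_2 = 6 ⇒ b_1 = 10 − 4 − 6 = 0; all invariant factors of ∂_2 are 1 so no torsion. So H_1 ≅ 0.
rank ∂_2 = 6, rank ∂_3 = 4 ⇒ b_2 = 10 − 6 − 4 = 0; all invariant factors of ∂_3 are 1 so no torsion. So H_2 ≅ 0.
rank ∂_3 = 4, rank ∂_4 = 0 ⇒ b_3 = 5 − 4 − 0 = 1. So H_3 ≅ Z.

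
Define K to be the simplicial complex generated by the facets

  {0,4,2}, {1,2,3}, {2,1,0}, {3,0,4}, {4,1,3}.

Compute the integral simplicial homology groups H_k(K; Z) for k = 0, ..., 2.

Fix the vertex order 0 < 1 < 2 < 3 < 4 and write every simplex with vertices in increasing order. Then dim K = 2 and the simplices of K are:

  0-simplices (5): [0], [1], [2], [3], [4]
  1-simplices (10): [0,1], [0,2], [0,3], [0,4], [1,2], [1,3], [1,4], [2,3], [2,4], [3,4]
  2-simplices (5): [0,1,2], [0,2,4], [0,3,4], [1,2,3], [1,3,4]

giving chain groups C_0 ≅ Z^5, C_1 ≅ Z^10, C_2 ≅ Z^5.

∂_1: C_1 → C_0 maps an edge to its endpoints' difference, ∂[p,q] = q − p.
As a 5×10 matrix over Z this has rank 4, with invariant factors (1,1,1,1).

Boundary ∂_2: C_2 → C_1 maps a triangle to the signed sum of its edges. For instance
  ∂[1,3,4] = [3,4] − [1,4] + [1,3],
  ∂[0,2,4] = [2,4] − [0,4] + [0,2].
The 10×5 boundary matrix has rank 5 and Smith normal form diag(1,1,1,1,1).

Computing H_k = (kernel of ∂_k) / (image of ∂_{k+1}):

  H_0: rank C_0 − rank ∂_1 = 5 − 4 = 1, and the invariant factors of ∂_1 are all 1, so H_0 = Z.
  H_1: rank ker ∂_1 − rank ∂_2 = (10 − 4) − 5 = 1, and the invariant factors of ∂_2 are all 1, so H_1 = Z.
  H_2: rank ker ∂_2 − rank ∂_3 = (5 − 5) − 0 = 0, and there is no ∂_3, so H_2 = 0.

As a check, the Euler characteristic is 5 − 10 + 5 = 0, which agrees with 1 − 1 + 0 = 0.
(K is a triangulation of the Möbius band.)

H_0 ≅ Z,  H_1 ≅ Z,  H_2 = 0.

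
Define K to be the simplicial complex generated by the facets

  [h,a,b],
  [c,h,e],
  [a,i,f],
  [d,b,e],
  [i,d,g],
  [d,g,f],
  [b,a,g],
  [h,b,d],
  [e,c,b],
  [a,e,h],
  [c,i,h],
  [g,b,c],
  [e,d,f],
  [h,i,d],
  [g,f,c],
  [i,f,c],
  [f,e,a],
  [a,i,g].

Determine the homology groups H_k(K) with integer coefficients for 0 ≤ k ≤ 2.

H_0 = Z,  H_1 = Z ⊕ Z/2Z,  H_2 = 0.

Fix the vertex order a < b < c < d < e < f < g < h < i and write every simplex with vertices in increasing order. Then dim K = 2 and the simplices of K are:

  0-simplices (9): a, b, c, d, e, f, g, h, i
  1-simplices (27): ab, ae, af, ag, ah, ai, bc, bd, be, bg, bh, ce, cf, cg, ch, ci, de, df, dg, dh, di, ef, eh, fg, fi, gi, hi
  2-simplices (18): abg, abh, aef, aeh, afi, agi, bce, bcg, bde, bdh, ceh, cfg, cfi, chi, def, dfg, dgi, dhi

Hence C_0 ≅ Z^9, C_1 ≅ Z^27, C_2 ≅ Z^18.

Boundary ∂_1: C_1 → C_0 maps an edge to its endpoints' difference, ∂[p,q] = q − p. For instance
  ∂hi = i − h.
The 9×27 boundary matrix has rank 8 and Smith normal form diag(1,1,1,1,1,1,1,1).

The boundary map ∂_2: C_2 → C_1 sends each 2-simplex [p,q,r] to [q,r] − [p,r] + [p,q]. For instance
  ∂ceh = eh − ch + ce,
  ∂chi = hi − ci + ch.
The 27×18 boundary matrix has rank 18 and Smith normal form diag(1,1,1,1,1,1,1,1,1,1,1,1,1,1,1,1,1,2).

From H_k ≅ ker(∂_k) / im(∂_{k+1}) we obtain:

  H_0: rank C_0 − rank ∂_1 = 9 − 8 = 1, and the invariant factors of ∂_1 are all 1, so H_0 = Z.
  H_1: rank ker ∂_1 − rank ∂_2 = (27 − 8) − 18 = 1, and ∂_2 has invariant factor 2 > 1, so H_1 = Z ⊕ Z/2Z.
  H_2: rank ker ∂_2 − rank ∂_3 = (18 − 18) − 0 = 0, and there is no ∂_3, so H_2 = 0.

(K is a triangulation of the Klein bottle.)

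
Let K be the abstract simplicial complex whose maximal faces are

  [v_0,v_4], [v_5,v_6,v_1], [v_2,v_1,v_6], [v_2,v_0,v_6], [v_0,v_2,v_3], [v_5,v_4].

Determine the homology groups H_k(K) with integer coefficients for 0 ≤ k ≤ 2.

Order the vertices as v_0 < v_1 < v_2 < v_3 < v_4 < v_5 < v_6. Listing each simplex with vertices in this order, K has dimension 2 with simplices:

  0-simplices (7): [v_0], [v_1], [v_2], [v_3], [v_4], [v_5], [v_6]
  1-simplices (11): [v_0,v_2], [v_0,v_3], [v_0,v_4], [v_0,v_6], [v_1,v_2], [v_1,v_5], [v_1,v_6], [v_2,v_3], [v_2,v_6], [v_4,v_5], [v_5,v_6]
  2-simplices (4): [v_0,v_2,v_3], [v_0,v_2,v_6], [v_1,v_2,v_6], [v_1,v_5,v_6]

Hence C_0 ≅ Z^7, C_1 ≅ Z^11, C_2 ≅ Z^4.

∂_1: C_1 → C_0 is given by ∂[p,q] = [q] − [p].
The resulting 7×11 matrix has rank 6, and its Smith normal form has invariant factors (1,1,1,1,1,1).

The boundary map ∂_2: C_2 → C_1 acts by ∂[p,q,r] = [q,r] − [p,r] + [p,q]. For instance
  ∂[v_0,v_2,v_6] = [v_2,v_6] − [v_0,v_6] + [v_0,v_2],
  ∂[v_1,v_5,v_6] = [v_5,v_6] − [v_1,v_6] + [v_1,v_5].
This gives a 11×4 integer matrix of rank 4; reducing to Smith normal form yields diagonal entries (1,1,1,1).

Reading off H_k = ker ∂_k / im ∂_{k+1}:

  H_0: rank C_0 − rank ∂_1 = 7 − 6 = 1, and the invariant factors of ∂_1 are all 1, so H_0 ≅ Z.
  H_1: rank ker ∂_1 − rank ∂_2 = (11 − 6) − 4 = 1, and the invariant factors of ∂_2 are all 1, so H_1 ≅ Z.
  H_2: rank ker ∂_2 − rank ∂_3 = (4 − 4) − 0 = 0, and there is no ∂_3, so H_2 ≅ 0.

As a check, the Euler characteristic is 7 − 11 + 4 = 0, which agrees with 1 − 1 + 0 = 0.

H_0 = Z,  H_1 = Z,  H_2 = 0.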